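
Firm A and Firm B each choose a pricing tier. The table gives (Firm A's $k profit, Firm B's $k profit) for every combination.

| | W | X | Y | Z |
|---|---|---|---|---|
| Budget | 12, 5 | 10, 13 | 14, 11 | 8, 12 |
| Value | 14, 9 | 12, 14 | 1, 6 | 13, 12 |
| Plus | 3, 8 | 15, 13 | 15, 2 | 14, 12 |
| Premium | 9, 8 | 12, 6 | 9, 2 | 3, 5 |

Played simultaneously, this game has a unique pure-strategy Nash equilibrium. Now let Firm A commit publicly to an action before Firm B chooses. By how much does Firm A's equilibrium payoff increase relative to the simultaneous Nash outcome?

0

Work backward from Firm B's decision.
- Budget: Firm B compares 5, 13, 11, 12 and picks X; Firm A would get 10.
- Value: Firm B compares 9, 14, 6, 12 and picks X; Firm A would get 12.
- Plus: Firm B compares 8, 13, 2, 12 and picks X; Firm A would get 15.
- Premium: Firm B compares 8, 6, 2, 5 and picks W; Firm A would get 9.
Maximizing over 10, 12, 15, 9, Firm A chooses Plus. Subgame-perfect outcome: (Plus, X) with payoffs (15, 13).
For the simultaneous game, intersect best replies.
Firm A's best replies: W→Value; X→Plus; Y→Plus; Z→Plus.
Firm B's best replies: Budget→X; Value→X; Plus→X; Premium→W.
The unique mutual best reply is (Plus, X), giving (15, 13).
Firm A's commitment gain: 15 − 15 = 0.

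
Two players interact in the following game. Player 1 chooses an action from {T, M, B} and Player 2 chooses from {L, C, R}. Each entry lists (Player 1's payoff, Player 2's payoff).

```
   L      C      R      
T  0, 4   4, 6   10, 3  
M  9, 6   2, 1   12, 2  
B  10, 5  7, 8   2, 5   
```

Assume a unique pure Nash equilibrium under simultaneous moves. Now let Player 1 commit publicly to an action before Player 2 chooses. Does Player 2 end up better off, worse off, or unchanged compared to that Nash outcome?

Player 2 best-responds to each possible Player 1 move:
- T: BR = C, leader payoff 4.
- M: BR = L, leader payoff 9.
- B: BR = C, leader payoff 7.
Maximizing over 4, 9, 7, Player 1 chooses M. Subgame-perfect outcome: (M, L) with payoffs (9, 6).
Under simultaneous play:
Player 1's best replies: L→B; C→B; R→M.
Player 2's best replies: T→C; M→L; B→C.
Only (B, C) has each player best-responding; Nash payoffs (7, 8).
Player 2 earns 6 sequentially versus 8 at the Nash outcome: worse off.

worse off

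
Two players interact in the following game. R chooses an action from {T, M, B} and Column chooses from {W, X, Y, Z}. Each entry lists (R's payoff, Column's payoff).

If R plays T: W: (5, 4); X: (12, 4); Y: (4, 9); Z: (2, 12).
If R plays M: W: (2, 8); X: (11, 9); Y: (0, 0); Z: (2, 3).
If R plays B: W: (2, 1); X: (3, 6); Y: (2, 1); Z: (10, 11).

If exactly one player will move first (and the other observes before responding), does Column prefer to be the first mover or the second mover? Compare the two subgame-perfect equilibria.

first

If R leads: Column's best replies are T→Z, M→X, B→Z; R's induced payoffs 2, 11, 10; outcome (M, X), payoffs (11, 9).
If Column leads: R's best replies are W→T, X→T, Y→T, Z→B; Column's induced payoffs 4, 4, 9, 11; outcome (B, Z), payoffs (10, 11).
Column gets 11 moving first and 9 moving second, so Column prefers to move first.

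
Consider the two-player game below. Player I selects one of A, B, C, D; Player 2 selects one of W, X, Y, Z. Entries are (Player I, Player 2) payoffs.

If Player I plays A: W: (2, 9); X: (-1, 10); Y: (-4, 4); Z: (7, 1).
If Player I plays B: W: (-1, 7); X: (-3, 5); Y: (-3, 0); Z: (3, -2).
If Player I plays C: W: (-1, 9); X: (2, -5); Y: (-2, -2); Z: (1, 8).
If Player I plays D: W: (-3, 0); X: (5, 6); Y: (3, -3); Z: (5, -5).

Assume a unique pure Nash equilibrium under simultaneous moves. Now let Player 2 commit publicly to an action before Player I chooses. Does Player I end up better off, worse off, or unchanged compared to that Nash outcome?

Backward induction with Player 2 moving first.
- W → Player I plays A (best of 2, -1, -1, -3); Player 2 gets 9.
- X → Player I plays D (best of -1, -3, 2, 5); Player 2 gets 6.
- Y → Player I plays D (best of -4, -3, -2, 3); Player 2 gets -3.
- Z → Player I plays A (best of 7, 3, 1, 5); Player 2 gets 1.
Maximizing over 9, 6, -3, 1, Player 2 chooses W. Subgame-perfect outcome: (A, W) with payoffs (2, 9).
For the simultaneous game, intersect best replies.
Player I's best replies: W→A; X→D; Y→D; Z→A.
Player 2's best replies: A→X; B→W; C→W; D→X.
The unique mutual best reply is (D, X), giving (5, 6).
Player I earns 2 sequentially versus 5 at the Nash outcome: worse off.

worse off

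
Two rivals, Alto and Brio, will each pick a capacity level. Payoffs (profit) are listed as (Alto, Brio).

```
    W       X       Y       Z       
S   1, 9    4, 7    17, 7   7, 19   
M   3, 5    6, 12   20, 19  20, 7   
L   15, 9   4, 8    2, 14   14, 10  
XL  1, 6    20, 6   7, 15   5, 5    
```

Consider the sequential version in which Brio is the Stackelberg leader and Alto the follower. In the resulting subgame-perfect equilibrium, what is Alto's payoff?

Solve by backward induction (Brio leads).
- W: Alto compares 1, 3, 15, 1 and picks L; Brio would get 9.
- X: Alto compares 4, 6, 4, 20 and picks XL; Brio would get 6.
- Y: Alto compares 17, 20, 2, 7 and picks M; Brio would get 19.
- Z: Alto compares 7, 20, 14, 5 and picks M; Brio would get 7.
Maximizing over 9, 6, 19, 7, Brio chooses Y. Subgame-perfect outcome: (M, Y) with payoffs (20, 19).

20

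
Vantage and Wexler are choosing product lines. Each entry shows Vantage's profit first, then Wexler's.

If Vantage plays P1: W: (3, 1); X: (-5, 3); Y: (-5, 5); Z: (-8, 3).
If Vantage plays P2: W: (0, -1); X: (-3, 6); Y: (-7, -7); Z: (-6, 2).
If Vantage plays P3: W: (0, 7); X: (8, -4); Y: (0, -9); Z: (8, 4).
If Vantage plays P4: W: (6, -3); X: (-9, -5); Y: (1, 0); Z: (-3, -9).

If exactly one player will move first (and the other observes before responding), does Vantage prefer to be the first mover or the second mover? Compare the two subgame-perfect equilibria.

second

If Vantage leads: Wexler's best replies are P1→Y, P2→X, P3→W, P4→Y; Vantage's induced payoffs -5, -3, 0, 1; outcome (P4, Y), payoffs (1, 0).
If Wexler leads: Vantage's best replies are W→P4, X→P3, Y→P4, Z→P3; Wexler's induced payoffs -3, -4, 0, 4; outcome (P3, Z), payoffs (8, 4).
Vantage gets 1 moving first and 8 moving second, so Vantage prefers to move second.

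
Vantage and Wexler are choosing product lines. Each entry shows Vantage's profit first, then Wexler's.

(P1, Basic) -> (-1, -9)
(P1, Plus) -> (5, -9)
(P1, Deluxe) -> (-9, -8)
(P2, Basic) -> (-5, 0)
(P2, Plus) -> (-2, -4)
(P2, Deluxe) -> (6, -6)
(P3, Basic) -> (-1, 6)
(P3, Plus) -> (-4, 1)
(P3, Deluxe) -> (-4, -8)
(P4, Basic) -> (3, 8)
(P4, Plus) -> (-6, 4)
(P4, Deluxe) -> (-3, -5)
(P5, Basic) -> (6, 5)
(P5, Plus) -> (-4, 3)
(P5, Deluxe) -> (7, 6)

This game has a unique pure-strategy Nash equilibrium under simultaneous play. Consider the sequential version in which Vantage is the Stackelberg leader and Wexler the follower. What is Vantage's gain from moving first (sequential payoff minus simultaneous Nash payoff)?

0

Wexler best-responds to each possible Vantage move:
- P1: Wexler compares -9, -9, -8 and picks Deluxe; Vantage would get -9.
- P2: Wexler compares 0, -4, -6 and picks Basic; Vantage would get -5.
- P3: Wexler compares 6, 1, -8 and picks Basic; Vantage would get -1.
- P4: Wexler compares 8, 4, -5 and picks Basic; Vantage would get 3.
- P5: Wexler compares 5, 3, 6 and picks Deluxe; Vantage would get 7.
Among -9, -5, -1, 3, 7, the best is 7 at P5. Subgame-perfect outcome: (P5, Deluxe) with payoffs (7, 6).
Now find the simultaneous Nash equilibrium.
Vantage's best replies: Basic→P5; Plus→P1; Deluxe→P5.
Wexler's best replies: P1→Deluxe; P2→Basic; P3→Basic; P4→Basic; P5→Deluxe.
The unique mutual best reply is (P5, Deluxe), giving (7, 6).
Vantage's commitment gain: 7 − 7 = 0.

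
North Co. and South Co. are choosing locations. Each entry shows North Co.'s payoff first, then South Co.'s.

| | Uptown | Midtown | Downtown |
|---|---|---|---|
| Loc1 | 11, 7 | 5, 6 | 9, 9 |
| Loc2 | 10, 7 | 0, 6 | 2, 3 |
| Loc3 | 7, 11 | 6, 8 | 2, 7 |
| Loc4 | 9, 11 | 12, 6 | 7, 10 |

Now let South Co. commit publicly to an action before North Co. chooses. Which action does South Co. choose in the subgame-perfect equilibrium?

Downtown

Solve by backward induction (South Co. leads).
- Uptown → North Co. plays Loc1 (best of 11, 10, 7, 9); South Co. gets 7.
- Midtown → North Co. plays Loc4 (best of 5, 0, 6, 12); South Co. gets 6.
- Downtown → North Co. plays Loc1 (best of 9, 2, 2, 7); South Co. gets 9.
South Co.'s induced payoffs are 7, 6, 9, so South Co. commits to Downtown. Subgame-perfect outcome: (Loc1, Downtown) with payoffs (9, 9).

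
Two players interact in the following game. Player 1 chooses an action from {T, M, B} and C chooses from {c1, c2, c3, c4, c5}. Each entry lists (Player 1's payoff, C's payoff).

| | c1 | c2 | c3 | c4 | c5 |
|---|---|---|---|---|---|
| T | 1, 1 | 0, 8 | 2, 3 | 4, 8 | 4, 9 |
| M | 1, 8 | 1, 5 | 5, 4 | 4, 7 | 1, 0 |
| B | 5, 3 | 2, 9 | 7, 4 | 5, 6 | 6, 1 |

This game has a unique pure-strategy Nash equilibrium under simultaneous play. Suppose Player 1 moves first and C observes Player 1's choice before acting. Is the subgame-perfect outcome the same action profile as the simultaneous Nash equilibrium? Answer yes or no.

no

C best-responds to each possible Player 1 move:
- T: BR = c5, leader payoff 4.
- M: BR = c1, leader payoff 1.
- B: BR = c2, leader payoff 2.
Among 4, 1, 2, the best is 4 at T. Subgame-perfect outcome: (T, c5) with payoffs (4, 9).
Now find the simultaneous Nash equilibrium.
Player 1's best replies: c1→B; c2→B; c3→B; c4→B; c5→B.
C's best replies: T→c5; M→c1; B→c2.
The unique mutual best reply is (B, c2), giving (2, 9).
Sequential outcome (T, c5) differs from the Nash profile (B, c2).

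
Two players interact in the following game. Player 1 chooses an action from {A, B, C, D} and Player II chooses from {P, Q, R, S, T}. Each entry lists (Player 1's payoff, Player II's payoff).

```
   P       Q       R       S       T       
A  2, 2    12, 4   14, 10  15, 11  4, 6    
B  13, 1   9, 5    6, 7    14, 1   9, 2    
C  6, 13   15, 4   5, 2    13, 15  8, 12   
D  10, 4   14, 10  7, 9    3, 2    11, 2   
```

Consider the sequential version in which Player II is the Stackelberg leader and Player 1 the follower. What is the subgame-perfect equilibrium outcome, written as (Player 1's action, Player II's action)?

Work backward from Player 1's decision.
- P: Player 1 compares 2, 13, 6, 10 and picks B; Player II would get 1.
- Q: Player 1 compares 12, 9, 15, 14 and picks C; Player II would get 4.
- R: Player 1 compares 14, 6, 5, 7 and picks A; Player II would get 10.
- S: Player 1 compares 15, 14, 13, 3 and picks A; Player II would get 11.
- T: Player 1 compares 4, 9, 8, 11 and picks D; Player II would get 2.
Among 1, 4, 10, 11, 2, the best is 11 at S. Subgame-perfect outcome: (A, S) with payoffs (15, 11).

(A, S)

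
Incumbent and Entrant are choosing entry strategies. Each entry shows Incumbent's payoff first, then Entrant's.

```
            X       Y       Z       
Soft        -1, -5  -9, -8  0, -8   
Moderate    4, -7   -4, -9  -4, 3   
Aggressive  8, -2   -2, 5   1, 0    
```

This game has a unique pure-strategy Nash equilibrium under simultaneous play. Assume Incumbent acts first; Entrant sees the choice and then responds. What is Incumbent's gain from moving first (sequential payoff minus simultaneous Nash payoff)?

Solve by backward induction (Incumbent leads).
- Soft: Entrant compares -5, -8, -8 and picks X; Incumbent would get -1.
- Moderate: Entrant compares -7, -9, 3 and picks Z; Incumbent would get -4.
- Aggressive: Entrant compares -2, 5, 0 and picks Y; Incumbent would get -2.
Incumbent's induced payoffs are -1, -4, -2, so Incumbent commits to Soft. Subgame-perfect outcome: (Soft, X) with payoffs (-1, -5).
Now find the simultaneous Nash equilibrium.
Incumbent's best replies: X→Aggressive; Y→Aggressive; Z→Aggressive.
Entrant's best replies: Soft→X; Moderate→Z; Aggressive→Y.
Only (Aggressive, Y) has each player best-responding; Nash payoffs (-2, 5).
Incumbent's commitment gain: -1 − -2 = 1.

1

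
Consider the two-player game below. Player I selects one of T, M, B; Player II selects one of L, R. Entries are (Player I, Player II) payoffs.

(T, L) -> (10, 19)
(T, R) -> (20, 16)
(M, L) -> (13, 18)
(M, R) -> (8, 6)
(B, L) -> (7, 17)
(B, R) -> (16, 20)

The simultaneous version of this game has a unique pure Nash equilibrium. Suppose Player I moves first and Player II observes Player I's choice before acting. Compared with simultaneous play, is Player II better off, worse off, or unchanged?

better off

Solve by backward induction (Player I leads).
- T: Player II compares 19, 16 and picks L; Player I would get 10.
- M: Player II compares 18, 6 and picks L; Player I would get 13.
- B: Player II compares 17, 20 and picks R; Player I would get 16.
Player I's induced payoffs are 10, 13, 16, so Player I commits to B. Subgame-perfect outcome: (B, R) with payoffs (16, 20).
Now find the simultaneous Nash equilibrium.
Player I's best replies: L→M; R→T.
Player II's best replies: T→L; M→L; B→R.
The unique mutual best reply is (M, L), giving (13, 18).
Player II earns 20 sequentially versus 18 at the Nash outcome: better off.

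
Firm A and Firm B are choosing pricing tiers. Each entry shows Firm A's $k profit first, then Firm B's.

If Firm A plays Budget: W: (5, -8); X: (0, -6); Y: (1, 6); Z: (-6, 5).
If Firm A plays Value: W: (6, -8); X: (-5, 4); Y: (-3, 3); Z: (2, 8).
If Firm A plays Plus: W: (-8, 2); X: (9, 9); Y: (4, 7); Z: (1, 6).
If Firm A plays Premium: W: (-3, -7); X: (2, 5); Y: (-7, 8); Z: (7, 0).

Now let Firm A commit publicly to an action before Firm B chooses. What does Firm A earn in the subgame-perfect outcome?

9

Firm B best-responds to each possible Firm A move:
- Budget → Firm B plays Y (best of -8, -6, 6, 5); Firm A gets 1.
- Value → Firm B plays Z (best of -8, 4, 3, 8); Firm A gets 2.
- Plus → Firm B plays X (best of 2, 9, 7, 6); Firm A gets 9.
- Premium → Firm B plays Y (best of -7, 5, 8, 0); Firm A gets -7.
Among 1, 2, 9, -7, the best is 9 at Plus. Subgame-perfect outcome: (Plus, X) with payoffs (9, 9).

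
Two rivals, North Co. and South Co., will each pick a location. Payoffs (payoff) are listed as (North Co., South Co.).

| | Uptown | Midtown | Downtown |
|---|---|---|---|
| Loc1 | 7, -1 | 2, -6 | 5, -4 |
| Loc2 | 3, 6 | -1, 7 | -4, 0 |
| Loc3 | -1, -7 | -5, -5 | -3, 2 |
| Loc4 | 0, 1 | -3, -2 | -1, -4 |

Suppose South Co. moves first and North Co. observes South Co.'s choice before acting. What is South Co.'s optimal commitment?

Backward induction with South Co. moving first.
- Uptown: North Co. compares 7, 3, -1, 0 and picks Loc1; South Co. would get -1.
- Midtown: North Co. compares 2, -1, -5, -3 and picks Loc1; South Co. would get -6.
- Downtown: North Co. compares 5, -4, -3, -1 and picks Loc1; South Co. would get -4.
Maximizing over -1, -6, -4, South Co. chooses Uptown. Subgame-perfect outcome: (Loc1, Uptown) with payoffs (7, -1).

Uptown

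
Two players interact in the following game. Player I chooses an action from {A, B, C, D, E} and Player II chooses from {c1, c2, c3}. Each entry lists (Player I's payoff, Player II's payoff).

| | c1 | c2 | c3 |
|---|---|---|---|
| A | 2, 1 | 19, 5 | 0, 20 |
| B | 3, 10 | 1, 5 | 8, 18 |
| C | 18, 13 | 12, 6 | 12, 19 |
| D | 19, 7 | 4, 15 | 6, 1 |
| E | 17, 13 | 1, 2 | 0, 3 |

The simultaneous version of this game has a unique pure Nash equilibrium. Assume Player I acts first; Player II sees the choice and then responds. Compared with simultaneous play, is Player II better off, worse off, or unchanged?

Work backward from Player II's decision.
- A → Player II plays c3 (best of 1, 5, 20); Player I gets 0.
- B → Player II plays c3 (best of 10, 5, 18); Player I gets 8.
- C → Player II plays c3 (best of 13, 6, 19); Player I gets 12.
- D → Player II plays c2 (best of 7, 15, 1); Player I gets 4.
- E → Player II plays c1 (best of 13, 2, 3); Player I gets 17.
Maximizing over 0, 8, 12, 4, 17, Player I chooses E. Subgame-perfect outcome: (E, c1) with payoffs (17, 13).
Now find the simultaneous Nash equilibrium.
Player I's best replies: c1→D; c2→A; c3→C.
Player II's best replies: A→c3; B→c3; C→c3; D→c2; E→c1.
Only (C, c3) has each player best-responding; Nash payoffs (12, 19).
Player II earns 13 sequentially versus 19 at the Nash outcome: worse off.

worse off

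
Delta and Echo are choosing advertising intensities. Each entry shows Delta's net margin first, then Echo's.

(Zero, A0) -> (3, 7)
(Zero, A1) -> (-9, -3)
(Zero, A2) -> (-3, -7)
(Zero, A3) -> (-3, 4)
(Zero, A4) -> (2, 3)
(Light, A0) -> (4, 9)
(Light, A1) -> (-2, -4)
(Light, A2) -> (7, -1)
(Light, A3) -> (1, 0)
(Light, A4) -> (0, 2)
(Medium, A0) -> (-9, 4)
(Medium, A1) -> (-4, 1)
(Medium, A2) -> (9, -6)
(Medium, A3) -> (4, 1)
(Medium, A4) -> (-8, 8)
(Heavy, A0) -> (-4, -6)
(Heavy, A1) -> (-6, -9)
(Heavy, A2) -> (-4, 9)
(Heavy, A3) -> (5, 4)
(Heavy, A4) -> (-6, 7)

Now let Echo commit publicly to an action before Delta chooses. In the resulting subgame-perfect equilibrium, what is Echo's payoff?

Delta best-responds to each possible Echo move:
- A0: Delta compares 3, 4, -9, -4 and picks Light; Echo would get 9.
- A1: Delta compares -9, -2, -4, -6 and picks Light; Echo would get -4.
- A2: Delta compares -3, 7, 9, -4 and picks Medium; Echo would get -6.
- A3: Delta compares -3, 1, 4, 5 and picks Heavy; Echo would get 4.
- A4: Delta compares 2, 0, -8, -6 and picks Zero; Echo would get 3.
Maximizing over 9, -4, -6, 4, 3, Echo chooses A0. Subgame-perfect outcome: (Light, A0) with payoffs (4, 9).

9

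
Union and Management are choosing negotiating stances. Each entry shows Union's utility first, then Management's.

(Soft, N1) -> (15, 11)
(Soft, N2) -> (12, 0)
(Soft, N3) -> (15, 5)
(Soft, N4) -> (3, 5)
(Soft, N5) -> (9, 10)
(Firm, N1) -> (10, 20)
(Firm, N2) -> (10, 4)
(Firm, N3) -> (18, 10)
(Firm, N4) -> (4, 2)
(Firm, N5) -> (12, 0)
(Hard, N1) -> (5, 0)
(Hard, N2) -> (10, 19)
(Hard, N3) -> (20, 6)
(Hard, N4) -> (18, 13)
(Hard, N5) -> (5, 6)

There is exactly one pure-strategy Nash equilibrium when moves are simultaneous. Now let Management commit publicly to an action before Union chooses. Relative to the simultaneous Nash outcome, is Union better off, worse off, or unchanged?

better off

Solve by backward induction (Management leads).
- N1: BR = Soft, leader payoff 11.
- N2: BR = Soft, leader payoff 0.
- N3: BR = Hard, leader payoff 6.
- N4: BR = Hard, leader payoff 13.
- N5: BR = Firm, leader payoff 0.
Maximizing over 11, 0, 6, 13, 0, Management chooses N4. Subgame-perfect outcome: (Hard, N4) with payoffs (18, 13).
Now find the simultaneous Nash equilibrium.
Union's best replies: N1→Soft; N2→Soft; N3→Hard; N4→Hard; N5→Firm.
Management's best replies: Soft→N1; Firm→N1; Hard→N2.
The unique mutual best reply is (Soft, N1), giving (15, 11).
Union earns 18 sequentially versus 15 at the Nash outcome: better off.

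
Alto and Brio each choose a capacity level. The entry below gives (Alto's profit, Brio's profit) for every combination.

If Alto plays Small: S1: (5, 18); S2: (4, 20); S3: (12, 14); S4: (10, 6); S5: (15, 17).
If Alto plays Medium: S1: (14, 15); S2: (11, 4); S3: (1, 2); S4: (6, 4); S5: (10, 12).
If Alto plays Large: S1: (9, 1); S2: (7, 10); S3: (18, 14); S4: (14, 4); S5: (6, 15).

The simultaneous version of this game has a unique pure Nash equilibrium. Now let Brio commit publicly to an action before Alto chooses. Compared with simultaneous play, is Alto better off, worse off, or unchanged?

Solve by backward induction (Brio leads).
- S1 → Alto plays Medium (best of 5, 14, 9); Brio gets 15.
- S2 → Alto plays Medium (best of 4, 11, 7); Brio gets 4.
- S3 → Alto plays Large (best of 12, 1, 18); Brio gets 14.
- S4 → Alto plays Large (best of 10, 6, 14); Brio gets 4.
- S5 → Alto plays Small (best of 15, 10, 6); Brio gets 17.
Among 15, 4, 14, 4, 17, the best is 17 at S5. Subgame-perfect outcome: (Small, S5) with payoffs (15, 17).
Under simultaneous play:
Alto's best replies: S1→Medium; S2→Medium; S3→Large; S4→Large; S5→Small.
Brio's best replies: Small→S2; Medium→S1; Large→S5.
The unique mutual best reply is (Medium, S1), giving (14, 15).
Alto earns 15 sequentially versus 14 at the Nash outcome: better off.

better off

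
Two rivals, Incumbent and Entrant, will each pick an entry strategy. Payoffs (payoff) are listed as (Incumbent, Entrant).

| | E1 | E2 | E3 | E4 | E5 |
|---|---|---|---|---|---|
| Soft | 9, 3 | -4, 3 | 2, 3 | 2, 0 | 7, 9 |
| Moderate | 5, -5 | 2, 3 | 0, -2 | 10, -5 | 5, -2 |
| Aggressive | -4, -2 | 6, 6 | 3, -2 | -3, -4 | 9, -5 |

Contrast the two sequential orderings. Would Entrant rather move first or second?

If Incumbent leads: Entrant's best replies are Soft→E5, Moderate→E2, Aggressive→E2; Incumbent's induced payoffs 7, 2, 6; outcome (Soft, E5), payoffs (7, 9).
If Entrant leads: Incumbent's best replies are E1→Soft, E2→Aggressive, E3→Aggressive, E4→Moderate, E5→Aggressive; Entrant's induced payoffs 3, 6, -2, -5, -5; outcome (Aggressive, E2), payoffs (6, 6).
Entrant gets 6 moving first and 9 moving second, so Entrant prefers to move second.

second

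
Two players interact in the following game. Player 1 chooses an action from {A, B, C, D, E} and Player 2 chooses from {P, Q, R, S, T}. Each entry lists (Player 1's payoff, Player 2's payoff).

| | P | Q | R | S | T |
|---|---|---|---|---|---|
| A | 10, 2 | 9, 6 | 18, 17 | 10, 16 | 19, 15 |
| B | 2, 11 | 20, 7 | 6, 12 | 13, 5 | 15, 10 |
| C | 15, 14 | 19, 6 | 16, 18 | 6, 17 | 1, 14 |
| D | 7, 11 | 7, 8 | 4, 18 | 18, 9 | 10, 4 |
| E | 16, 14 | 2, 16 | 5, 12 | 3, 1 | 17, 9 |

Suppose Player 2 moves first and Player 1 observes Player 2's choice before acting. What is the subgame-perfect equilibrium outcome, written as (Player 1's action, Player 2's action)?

(A, R)

Solve by backward induction (Player 2 leads).
- P: Player 1 compares 10, 2, 15, 7, 16 and picks E; Player 2 would get 14.
- Q: Player 1 compares 9, 20, 19, 7, 2 and picks B; Player 2 would get 7.
- R: Player 1 compares 18, 6, 16, 4, 5 and picks A; Player 2 would get 17.
- S: Player 1 compares 10, 13, 6, 18, 3 and picks D; Player 2 would get 9.
- T: Player 1 compares 19, 15, 1, 10, 17 and picks A; Player 2 would get 15.
Among 14, 7, 17, 9, 15, the best is 17 at R. Subgame-perfect outcome: (A, R) with payoffs (18, 17).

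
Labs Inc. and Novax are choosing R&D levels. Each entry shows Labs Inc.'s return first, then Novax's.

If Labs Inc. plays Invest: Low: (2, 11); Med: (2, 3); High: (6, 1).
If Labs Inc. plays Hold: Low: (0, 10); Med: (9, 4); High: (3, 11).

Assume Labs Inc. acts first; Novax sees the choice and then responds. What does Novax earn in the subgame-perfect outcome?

11

Backward induction with Labs Inc. moving first.
- Invest: Novax compares 11, 3, 1 and picks Low; Labs Inc. would get 2.
- Hold: Novax compares 10, 4, 11 and picks High; Labs Inc. would get 3.
Among 2, 3, the best is 3 at Hold. Subgame-perfect outcome: (Hold, High) with payoffs (3, 11).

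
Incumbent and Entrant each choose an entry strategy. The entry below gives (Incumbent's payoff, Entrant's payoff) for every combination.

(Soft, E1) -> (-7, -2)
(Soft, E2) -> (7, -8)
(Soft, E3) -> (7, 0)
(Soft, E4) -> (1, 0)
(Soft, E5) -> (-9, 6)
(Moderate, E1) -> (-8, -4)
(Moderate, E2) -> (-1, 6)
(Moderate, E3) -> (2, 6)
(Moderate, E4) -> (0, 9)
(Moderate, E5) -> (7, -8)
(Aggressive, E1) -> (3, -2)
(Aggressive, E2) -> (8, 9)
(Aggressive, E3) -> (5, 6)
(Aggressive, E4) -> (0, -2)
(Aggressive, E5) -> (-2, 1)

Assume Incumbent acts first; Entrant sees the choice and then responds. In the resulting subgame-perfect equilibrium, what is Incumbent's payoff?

8

Work backward from Entrant's decision.
- Soft → Entrant plays E5 (best of -2, -8, 0, 0, 6); Incumbent gets -9.
- Moderate → Entrant plays E4 (best of -4, 6, 6, 9, -8); Incumbent gets 0.
- Aggressive → Entrant plays E2 (best of -2, 9, 6, -2, 1); Incumbent gets 8.
Among -9, 0, 8, the best is 8 at Aggressive. Subgame-perfect outcome: (Aggressive, E2) with payoffs (8, 9).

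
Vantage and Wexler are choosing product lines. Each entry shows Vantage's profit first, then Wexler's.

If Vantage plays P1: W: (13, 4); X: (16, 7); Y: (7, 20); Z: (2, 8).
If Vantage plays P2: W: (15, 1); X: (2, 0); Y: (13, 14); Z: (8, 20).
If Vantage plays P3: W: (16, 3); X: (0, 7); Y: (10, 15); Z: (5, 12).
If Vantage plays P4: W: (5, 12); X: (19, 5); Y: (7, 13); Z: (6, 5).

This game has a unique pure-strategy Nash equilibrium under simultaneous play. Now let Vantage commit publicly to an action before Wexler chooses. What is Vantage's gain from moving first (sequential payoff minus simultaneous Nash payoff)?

2

Solve by backward induction (Vantage leads).
- P1: Wexler compares 4, 7, 20, 8 and picks Y; Vantage would get 7.
- P2: Wexler compares 1, 0, 14, 20 and picks Z; Vantage would get 8.
- P3: Wexler compares 3, 7, 15, 12 and picks Y; Vantage would get 10.
- P4: Wexler compares 12, 5, 13, 5 and picks Y; Vantage would get 7.
Maximizing over 7, 8, 10, 7, Vantage chooses P3. Subgame-perfect outcome: (P3, Y) with payoffs (10, 15).
For the simultaneous game, intersect best replies.
Vantage's best replies: W→P3; X→P4; Y→P2; Z→P2.
Wexler's best replies: P1→Y; P2→Z; P3→Y; P4→Y.
Only (P2, Z) has each player best-responding; Nash payoffs (8, 20).
Vantage's commitment gain: 10 − 8 = 2.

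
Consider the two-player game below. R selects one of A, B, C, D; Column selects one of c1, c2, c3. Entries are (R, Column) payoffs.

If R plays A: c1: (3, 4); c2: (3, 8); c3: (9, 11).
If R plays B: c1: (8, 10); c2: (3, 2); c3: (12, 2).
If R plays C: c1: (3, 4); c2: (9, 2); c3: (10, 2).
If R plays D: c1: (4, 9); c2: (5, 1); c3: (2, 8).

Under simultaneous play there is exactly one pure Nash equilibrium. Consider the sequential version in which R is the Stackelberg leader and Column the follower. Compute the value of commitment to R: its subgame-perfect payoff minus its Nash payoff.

1

Backward induction with R moving first.
- A → Column plays c3 (best of 4, 8, 11); R gets 9.
- B → Column plays c1 (best of 10, 2, 2); R gets 8.
- C → Column plays c1 (best of 4, 2, 2); R gets 3.
- D → Column plays c1 (best of 9, 1, 8); R gets 4.
Maximizing over 9, 8, 3, 4, R chooses A. Subgame-perfect outcome: (A, c3) with payoffs (9, 11).
For the simultaneous game, intersect best replies.
R's best replies: c1→B; c2→C; c3→B.
Column's best replies: A→c3; B→c1; C→c1; D→c1.
Only (B, c1) has each player best-responding; Nash payoffs (8, 10).
R's commitment gain: 9 − 8 = 1.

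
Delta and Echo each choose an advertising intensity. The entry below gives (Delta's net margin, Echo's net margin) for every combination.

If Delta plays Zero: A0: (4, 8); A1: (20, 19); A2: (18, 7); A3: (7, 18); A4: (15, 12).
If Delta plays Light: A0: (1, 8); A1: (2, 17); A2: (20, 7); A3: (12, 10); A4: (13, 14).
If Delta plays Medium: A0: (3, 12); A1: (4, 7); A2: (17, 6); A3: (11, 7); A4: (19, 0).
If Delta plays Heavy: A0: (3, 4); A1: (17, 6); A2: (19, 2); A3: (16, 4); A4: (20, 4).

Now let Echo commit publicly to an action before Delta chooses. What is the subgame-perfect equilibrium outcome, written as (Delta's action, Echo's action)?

Solve by backward induction (Echo leads).
- A0: BR = Zero, leader payoff 8.
- A1: BR = Zero, leader payoff 19.
- A2: BR = Light, leader payoff 7.
- A3: BR = Heavy, leader payoff 4.
- A4: BR = Heavy, leader payoff 4.
Among 8, 19, 7, 4, 4, the best is 19 at A1. Subgame-perfect outcome: (Zero, A1) with payoffs (20, 19).

(Zero, A1)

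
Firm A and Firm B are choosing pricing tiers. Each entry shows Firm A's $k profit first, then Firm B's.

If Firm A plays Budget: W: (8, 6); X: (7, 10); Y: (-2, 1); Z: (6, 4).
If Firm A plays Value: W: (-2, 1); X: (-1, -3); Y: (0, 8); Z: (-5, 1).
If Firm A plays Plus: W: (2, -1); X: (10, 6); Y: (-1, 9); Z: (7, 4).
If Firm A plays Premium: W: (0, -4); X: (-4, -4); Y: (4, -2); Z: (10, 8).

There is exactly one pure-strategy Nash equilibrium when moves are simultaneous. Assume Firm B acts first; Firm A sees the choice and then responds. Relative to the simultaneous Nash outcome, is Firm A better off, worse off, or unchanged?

unchanged

Backward induction with Firm B moving first.
- W: Firm A compares 8, -2, 2, 0 and picks Budget; Firm B would get 6.
- X: Firm A compares 7, -1, 10, -4 and picks Plus; Firm B would get 6.
- Y: Firm A compares -2, 0, -1, 4 and picks Premium; Firm B would get -2.
- Z: Firm A compares 6, -5, 7, 10 and picks Premium; Firm B would get 8.
Among 6, 6, -2, 8, the best is 8 at Z. Subgame-perfect outcome: (Premium, Z) with payoffs (10, 8).
Now find the simultaneous Nash equilibrium.
Firm A's best replies: W→Budget; X→Plus; Y→Premium; Z→Premium.
Firm B's best replies: Budget→X; Value→Y; Plus→Y; Premium→Z.
Only (Premium, Z) has each player best-responding; Nash payoffs (10, 8).
Firm A earns 10 sequentially versus 10 at the Nash outcome: unchanged.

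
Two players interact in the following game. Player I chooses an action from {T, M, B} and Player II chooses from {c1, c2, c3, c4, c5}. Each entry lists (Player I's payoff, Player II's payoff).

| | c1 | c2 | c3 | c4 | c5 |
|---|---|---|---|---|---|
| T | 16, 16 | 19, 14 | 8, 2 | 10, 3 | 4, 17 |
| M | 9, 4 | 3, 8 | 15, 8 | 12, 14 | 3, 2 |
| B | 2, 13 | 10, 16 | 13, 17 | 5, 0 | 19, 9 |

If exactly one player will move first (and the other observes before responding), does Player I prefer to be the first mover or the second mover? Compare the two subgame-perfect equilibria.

If Player I leads: Player II's best replies are T→c5, M→c4, B→c3; Player I's induced payoffs 4, 12, 13; outcome (B, c3), payoffs (13, 17).
If Player II leads: Player I's best replies are c1→T, c2→T, c3→M, c4→M, c5→B; Player II's induced payoffs 16, 14, 8, 14, 9; outcome (T, c1), payoffs (16, 16).
Player I gets 13 moving first and 16 moving second, so Player I prefers to move second.

second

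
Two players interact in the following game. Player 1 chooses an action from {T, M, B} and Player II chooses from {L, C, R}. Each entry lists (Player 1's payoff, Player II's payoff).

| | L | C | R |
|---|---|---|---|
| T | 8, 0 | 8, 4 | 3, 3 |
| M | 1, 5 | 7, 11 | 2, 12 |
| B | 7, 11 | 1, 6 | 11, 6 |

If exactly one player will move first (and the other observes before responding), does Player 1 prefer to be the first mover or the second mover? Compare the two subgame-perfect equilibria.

If Player 1 leads: Player II's best replies are T→C, M→R, B→L; Player 1's induced payoffs 8, 2, 7; outcome (T, C), payoffs (8, 4).
If Player II leads: Player 1's best replies are L→T, C→T, R→B; Player II's induced payoffs 0, 4, 6; outcome (B, R), payoffs (11, 6).
Player 1 gets 8 moving first and 11 moving second, so Player 1 prefers to move second.

second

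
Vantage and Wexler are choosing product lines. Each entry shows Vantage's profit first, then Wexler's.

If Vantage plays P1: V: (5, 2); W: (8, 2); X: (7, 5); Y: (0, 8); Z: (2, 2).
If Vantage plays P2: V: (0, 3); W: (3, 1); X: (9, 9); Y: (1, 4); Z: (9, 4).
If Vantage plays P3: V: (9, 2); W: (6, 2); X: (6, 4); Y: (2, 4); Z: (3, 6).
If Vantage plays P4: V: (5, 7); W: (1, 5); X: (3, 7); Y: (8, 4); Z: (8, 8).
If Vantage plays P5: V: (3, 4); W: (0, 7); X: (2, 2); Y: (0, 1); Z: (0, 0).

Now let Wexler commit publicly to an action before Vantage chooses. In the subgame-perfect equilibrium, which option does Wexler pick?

X

Work backward from Vantage's decision.
- V: Vantage compares 5, 0, 9, 5, 3 and picks P3; Wexler would get 2.
- W: Vantage compares 8, 3, 6, 1, 0 and picks P1; Wexler would get 2.
- X: Vantage compares 7, 9, 6, 3, 2 and picks P2; Wexler would get 9.
- Y: Vantage compares 0, 1, 2, 8, 0 and picks P4; Wexler would get 4.
- Z: Vantage compares 2, 9, 3, 8, 0 and picks P2; Wexler would get 4.
Wexler's induced payoffs are 2, 2, 9, 4, 4, so Wexler commits to X. Subgame-perfect outcome: (P2, X) with payoffs (9, 9).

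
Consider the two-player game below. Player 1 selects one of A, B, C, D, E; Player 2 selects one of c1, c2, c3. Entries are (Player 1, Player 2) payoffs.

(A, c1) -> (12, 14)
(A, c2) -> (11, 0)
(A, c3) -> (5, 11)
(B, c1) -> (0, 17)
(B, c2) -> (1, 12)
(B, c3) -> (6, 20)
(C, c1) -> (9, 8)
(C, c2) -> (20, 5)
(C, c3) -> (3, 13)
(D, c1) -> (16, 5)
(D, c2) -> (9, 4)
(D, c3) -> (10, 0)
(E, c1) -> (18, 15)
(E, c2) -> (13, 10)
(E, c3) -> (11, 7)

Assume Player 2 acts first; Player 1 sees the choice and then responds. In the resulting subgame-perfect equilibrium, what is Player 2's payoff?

Player 1 best-responds to each possible Player 2 move:
- c1 → Player 1 plays E (best of 12, 0, 9, 16, 18); Player 2 gets 15.
- c2 → Player 1 plays C (best of 11, 1, 20, 9, 13); Player 2 gets 5.
- c3 → Player 1 plays E (best of 5, 6, 3, 10, 11); Player 2 gets 7.
Maximizing over 15, 5, 7, Player 2 chooses c1. Subgame-perfect outcome: (E, c1) with payoffs (18, 15).

15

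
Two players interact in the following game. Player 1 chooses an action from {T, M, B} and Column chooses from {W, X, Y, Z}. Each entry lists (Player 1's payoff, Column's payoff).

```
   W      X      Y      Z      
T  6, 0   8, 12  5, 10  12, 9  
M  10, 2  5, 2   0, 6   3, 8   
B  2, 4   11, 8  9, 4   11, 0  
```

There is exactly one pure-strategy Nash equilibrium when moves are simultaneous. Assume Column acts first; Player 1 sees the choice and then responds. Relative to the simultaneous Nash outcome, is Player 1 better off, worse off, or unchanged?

Backward induction with Column moving first.
- W → Player 1 plays M (best of 6, 10, 2); Column gets 2.
- X → Player 1 plays B (best of 8, 5, 11); Column gets 8.
- Y → Player 1 plays B (best of 5, 0, 9); Column gets 4.
- Z → Player 1 plays T (best of 12, 3, 11); Column gets 9.
Maximizing over 2, 8, 4, 9, Column chooses Z. Subgame-perfect outcome: (T, Z) with payoffs (12, 9).
Under simultaneous play:
Player 1's best replies: W→M; X→B; Y→B; Z→T.
Column's best replies: T→X; M→Z; B→X.
The unique mutual best reply is (B, X), giving (11, 8).
Player 1 earns 12 sequentially versus 11 at the Nash outcome: better off.

better off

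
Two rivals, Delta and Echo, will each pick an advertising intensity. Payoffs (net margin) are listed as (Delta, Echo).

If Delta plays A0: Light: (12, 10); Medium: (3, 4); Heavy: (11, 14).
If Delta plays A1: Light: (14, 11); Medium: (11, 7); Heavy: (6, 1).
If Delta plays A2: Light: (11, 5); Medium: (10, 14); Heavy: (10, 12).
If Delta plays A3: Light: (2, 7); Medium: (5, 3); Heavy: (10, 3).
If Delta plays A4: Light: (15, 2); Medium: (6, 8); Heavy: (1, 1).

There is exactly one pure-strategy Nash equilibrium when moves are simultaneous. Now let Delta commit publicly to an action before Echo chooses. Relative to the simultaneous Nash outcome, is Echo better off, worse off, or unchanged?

worse off

Echo best-responds to each possible Delta move:
- A0 → Echo plays Heavy (best of 10, 4, 14); Delta gets 11.
- A1 → Echo plays Light (best of 11, 7, 1); Delta gets 14.
- A2 → Echo plays Medium (best of 5, 14, 12); Delta gets 10.
- A3 → Echo plays Light (best of 7, 3, 3); Delta gets 2.
- A4 → Echo plays Medium (best of 2, 8, 1); Delta gets 6.
Among 11, 14, 10, 2, 6, the best is 14 at A1. Subgame-perfect outcome: (A1, Light) with payoffs (14, 11).
Under simultaneous play:
Delta's best replies: Light→A4; Medium→A1; Heavy→A0.
Echo's best replies: A0→Heavy; A1→Light; A2→Medium; A3→Light; A4→Medium.
The unique mutual best reply is (A0, Heavy), giving (11, 14).
Echo earns 11 sequentially versus 14 at the Nash outcome: worse off.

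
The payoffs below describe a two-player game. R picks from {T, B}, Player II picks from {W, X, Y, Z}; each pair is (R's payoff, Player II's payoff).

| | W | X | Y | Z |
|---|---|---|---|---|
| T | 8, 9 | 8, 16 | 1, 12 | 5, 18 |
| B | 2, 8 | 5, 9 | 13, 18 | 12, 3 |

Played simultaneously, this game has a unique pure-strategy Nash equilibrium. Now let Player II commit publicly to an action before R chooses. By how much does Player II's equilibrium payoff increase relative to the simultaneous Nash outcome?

0

Work backward from R's decision.
- W: BR = T, leader payoff 9.
- X: BR = T, leader payoff 16.
- Y: BR = B, leader payoff 18.
- Z: BR = B, leader payoff 3.
Among 9, 16, 18, 3, the best is 18 at Y. Subgame-perfect outcome: (B, Y) with payoffs (13, 18).
Under simultaneous play:
R's best replies: W→T; X→T; Y→B; Z→B.
Player II's best replies: T→Z; B→Y.
The unique mutual best reply is (B, Y), giving (13, 18).
Player II's commitment gain: 18 − 18 = 0.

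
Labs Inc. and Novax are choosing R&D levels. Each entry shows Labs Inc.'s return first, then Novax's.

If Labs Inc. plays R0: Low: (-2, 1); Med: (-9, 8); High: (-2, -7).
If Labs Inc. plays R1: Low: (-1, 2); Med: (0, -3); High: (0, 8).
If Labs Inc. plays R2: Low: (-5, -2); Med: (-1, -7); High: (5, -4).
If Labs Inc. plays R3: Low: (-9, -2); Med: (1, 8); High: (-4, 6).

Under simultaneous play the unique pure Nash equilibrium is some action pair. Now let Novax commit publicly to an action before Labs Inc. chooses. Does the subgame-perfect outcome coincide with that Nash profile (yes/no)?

Work backward from Labs Inc.'s decision.
- Low: BR = R1, leader payoff 2.
- Med: BR = R3, leader payoff 8.
- High: BR = R2, leader payoff -4.
Maximizing over 2, 8, -4, Novax chooses Med. Subgame-perfect outcome: (R3, Med) with payoffs (1, 8).
Under simultaneous play:
Labs Inc.'s best replies: Low→R1; Med→R3; High→R2.
Novax's best replies: R0→Med; R1→High; R2→Low; R3→Med.
The unique mutual best reply is (R3, Med), giving (1, 8).
Sequential outcome (R3, Med) coincides with the Nash profile (R3, Med).

yes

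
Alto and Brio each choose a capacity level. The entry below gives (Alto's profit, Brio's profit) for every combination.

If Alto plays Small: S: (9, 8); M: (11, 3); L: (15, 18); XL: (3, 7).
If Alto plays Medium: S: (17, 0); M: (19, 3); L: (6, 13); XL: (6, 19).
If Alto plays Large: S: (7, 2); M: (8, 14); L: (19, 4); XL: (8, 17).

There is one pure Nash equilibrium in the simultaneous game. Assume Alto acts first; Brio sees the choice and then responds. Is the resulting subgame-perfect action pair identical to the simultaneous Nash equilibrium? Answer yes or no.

Work backward from Brio's decision.
- Small: BR = L, leader payoff 15.
- Medium: BR = XL, leader payoff 6.
- Large: BR = XL, leader payoff 8.
Among 15, 6, 8, the best is 15 at Small. Subgame-perfect outcome: (Small, L) with payoffs (15, 18).
For the simultaneous game, intersect best replies.
Alto's best replies: S→Medium; M→Medium; L→Large; XL→Large.
Brio's best replies: Small→L; Medium→XL; Large→XL.
Only (Large, XL) has each player best-responding; Nash payoffs (8, 17).
Sequential outcome (Small, L) differs from the Nash profile (Large, XL).

no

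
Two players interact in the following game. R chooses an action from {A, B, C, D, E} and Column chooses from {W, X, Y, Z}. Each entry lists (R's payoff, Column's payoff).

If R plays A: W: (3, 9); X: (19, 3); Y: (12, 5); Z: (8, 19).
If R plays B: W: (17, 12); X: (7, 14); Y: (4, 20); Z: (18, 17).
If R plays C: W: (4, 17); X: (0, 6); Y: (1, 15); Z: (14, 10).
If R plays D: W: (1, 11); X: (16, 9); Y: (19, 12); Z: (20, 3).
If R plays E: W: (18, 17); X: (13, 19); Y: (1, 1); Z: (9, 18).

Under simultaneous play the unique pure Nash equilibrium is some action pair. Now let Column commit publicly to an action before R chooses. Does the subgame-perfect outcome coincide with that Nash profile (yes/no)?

Work backward from R's decision.
- W: R compares 3, 17, 4, 1, 18 and picks E; Column would get 17.
- X: R compares 19, 7, 0, 16, 13 and picks A; Column would get 3.
- Y: R compares 12, 4, 1, 19, 1 and picks D; Column would get 12.
- Z: R compares 8, 18, 14, 20, 9 and picks D; Column would get 3.
Column's induced payoffs are 17, 3, 12, 3, so Column commits to W. Subgame-perfect outcome: (E, W) with payoffs (18, 17).
Now find the simultaneous Nash equilibrium.
R's best replies: W→E; X→A; Y→D; Z→D.
Column's best replies: A→Z; B→Y; C→W; D→Y; E→X.
Only (D, Y) has each player best-responding; Nash payoffs (19, 12).
Sequential outcome (E, W) differs from the Nash profile (D, Y).

no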